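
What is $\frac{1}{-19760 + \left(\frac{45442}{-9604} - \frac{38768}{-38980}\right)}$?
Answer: $- \frac{46795490}{924853757561} \approx -5.0598 \cdot 10^{-5}$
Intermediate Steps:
$\frac{1}{-19760 + \left(\frac{45442}{-9604} - \frac{38768}{-38980}\right)} = \frac{1}{-19760 + \left(45442 \left(- \frac{1}{9604}\right) - - \frac{9692}{9745}\right)} = \frac{1}{-19760 + \left(- \frac{22721}{4802} + \frac{9692}{9745}\right)} = \frac{1}{-19760 - \frac{174875161}{46795490}} = \frac{1}{- \frac{924853757561}{46795490}} = - \frac{46795490}{924853757561}$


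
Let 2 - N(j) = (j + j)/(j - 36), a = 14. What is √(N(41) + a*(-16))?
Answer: 2*I*√1490/5 ≈ 15.44*I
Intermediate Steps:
N(j) = 2 - 2*j/(-36 + j) (N(j) = 2 - (j + j)/(j - 36) = 2 - 2*j/(-36 + j))
√(N(41) + a*(-16)) = √(-72/(-36 + 41) + 14*(-16)) = √(-72/5 - 224) = √(-1192/5) = 2*I*√1490/5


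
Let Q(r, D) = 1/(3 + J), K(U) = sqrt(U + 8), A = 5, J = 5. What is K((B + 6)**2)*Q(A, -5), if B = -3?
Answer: sqrt(17)/8 ≈ 0.51539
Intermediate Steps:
K(U) = sqrt(8 + U)
Q(r, D) = 1/8 (Q(r, D) = 1/(3 + 5) = 1/8)
K((B + 6)**2)*Q(A, -5) = sqrt(8 + (-3 + 6)**2)*(1/8) = sqrt(8 + 3**2)*(1/8) = sqrt(8 + 9)*(1/8) = sqrt(17)*(1/8) = sqrt(17)/8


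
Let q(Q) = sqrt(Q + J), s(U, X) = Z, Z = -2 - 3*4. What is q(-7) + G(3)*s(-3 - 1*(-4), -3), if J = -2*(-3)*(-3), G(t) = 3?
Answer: -42 + 5*I ≈ -42.0 + 5.0*I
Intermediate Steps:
Z = -14 (Z = -2 - 12 = -14)
s(U, X) = -14
J = -18 (J = 6*(-3) = -18)
q(Q) = sqrt(-18 + Q) (q(Q) = sqrt(Q - 18) = sqrt(-18 + Q))
q(-7) + G(3)*s(-3 - 1*(-4), -3) = sqrt(-18 - 7) + 3*(-14) = sqrt(-25) - 42 = 5*I - 42 = -42 + 5*I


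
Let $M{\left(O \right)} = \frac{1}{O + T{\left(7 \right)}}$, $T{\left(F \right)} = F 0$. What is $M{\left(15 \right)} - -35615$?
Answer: $\frac{534226}{15} \approx 35615.0$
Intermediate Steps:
$T{\left(F \right)} = 0$
$M{\left(O \right)} = \frac{1}{O}$ ($M{\left(O \right)} = \frac{1}{O + 0} = \frac{1}{O}$)
$M{\left(15 \right)} - -35615 = \frac{1}{15} - -35615 = \frac{1}{15} + 35615 = \frac{534226}{15}$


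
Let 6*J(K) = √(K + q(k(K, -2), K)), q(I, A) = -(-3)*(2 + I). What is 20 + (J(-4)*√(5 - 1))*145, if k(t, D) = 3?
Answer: 20 + 145*√11/3 ≈ 180.30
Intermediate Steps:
q(I, A) = 6 + 3*I (q(I, A) = -(-6 - 3*I) = 6 + 3*I)
J(K) = √(15 + K)/6 (J(K) = √(K + (6 + 3*3))/6 = √(K + (6 + 9))/6 = √(K + 15)/6 = √(15 + K)/6)
20 + (J(-4)*√(5 - 1))*145 = 20 + ((√(15 - 4)/6)*√(5 - 1))*145 = 20 + ((√11/6)*√4)*145 = 20 + ((√11/6)*2)*145 = 20 + (√11/3)*145 = 20 + 145*√11/3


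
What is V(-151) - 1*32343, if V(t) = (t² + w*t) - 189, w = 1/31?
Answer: -301812/31 ≈ -9735.9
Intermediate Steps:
w = 1/31 ≈ 0.032258
V(t) = -189 + t² + t/31 (V(t) = (t² + t/31) - 189 = -189 + t² + t/31)
V(-151) - 1*32343 = (-189 + (-151)² + (1/31)*(-151)) - 1*32343 = (-189 + 22801 - 151/31) - 32343 = 700821/31 - 32343 = -301812/31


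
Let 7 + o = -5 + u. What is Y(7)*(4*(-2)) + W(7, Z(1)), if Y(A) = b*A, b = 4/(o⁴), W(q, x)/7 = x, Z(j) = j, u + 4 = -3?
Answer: 912023/130321 ≈ 6.9983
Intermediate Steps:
u = -7 (u = -4 - 3 = -7)
W(q, x) = 7*x
o = -19 (o = -7 + (-5 - 7) = -7 - 12 = -19)
b = 4/130321 (b = 4/((-19)⁴) = 4/130321 ≈ 3.0693e-5)
Y(A) = 4*A/130321
Y(7)*(4*(-2)) + W(7, Z(1)) = ((4/130321)*7)*(4*(-2)) + 7*1 = (28/130321)*(-8) + 7 = -224/130321 + 7 = 912023/130321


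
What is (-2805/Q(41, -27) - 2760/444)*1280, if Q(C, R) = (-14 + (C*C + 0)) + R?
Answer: -15391520/1517 ≈ -10146.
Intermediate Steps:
Q(C, R) = -14 + R + C**2 (Q(C, R) = (-14 + (C**2 + 0)) + R = (-14 + C**2) + R = -14 + R + C**2)
(-2805/Q(41, -27) - 2760/444)*1280 = (-2805/(-14 - 27 + 41**2) - 2760/444)*1280 = (-2805/(-14 - 27 + 1681) - 2760*1/444)*1280 = (-2805/1640 - 230/37)*1280 = (-2805*1/1640 - 230/37)*1280 = (-561/328 - 230/37)*1280 = -96197/12136*1280 = -15391520/1517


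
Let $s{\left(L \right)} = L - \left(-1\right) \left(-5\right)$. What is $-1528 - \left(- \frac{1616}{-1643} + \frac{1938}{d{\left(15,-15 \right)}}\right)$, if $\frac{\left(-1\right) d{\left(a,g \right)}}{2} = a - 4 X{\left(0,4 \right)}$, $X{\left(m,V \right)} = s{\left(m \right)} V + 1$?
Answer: $- \frac{227010853}{149513} \approx -1518.3$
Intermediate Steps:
$s{\left(L \right)} = -5 + L$ ($s{\left(L \right)} = L - 5 = -5 + L$)
$X{\left(m,V \right)} = 1 + V \left(-5 + m\right)$ ($X{\left(m,V \right)} = \left(-5 + m\right) V + 1 = V \left(-5 + m\right) + 1 = 1 + V \left(-5 + m\right)$)
$d{\left(a,g \right)} = -152 - 2 a$ ($d{\left(a,g \right)} = - 2 \left(a - 4 \left(1 + 4 \left(-5 + 0\right)\right)\right) = - 2 \left(a - 4 \left(1 + 4 \left(-5\right)\right)\right) = - 2 \left(a - 4 \left(1 - 20\right)\right) = - 2 \left(a - -76\right) = - 2 \left(a + 76\right) = - 2 \left(76 + a\right) = -152 - 2 a$)
$-1528 - \left(- \frac{1616}{-1643} + \frac{1938}{d{\left(15,-15 \right)}}\right) = -1528 - \left(- \frac{1616}{-1643} + \frac{1938}{-152 - 30}\right) = -1528 - \left(\left(-1616\right) \left(- \frac{1}{1643}\right) + \frac{1938}{-152 - 30}\right) = -1528 - \left(\frac{1616}{1643} + \frac{1938}{-182}\right) = -1528 - \left(\frac{1616}{1643} + 1938 \left(- \frac{1}{182}\right)\right) = -1528 - \left(\frac{1616}{1643} - \frac{969}{91}\right) = -1528 - - \frac{1445011}{149513} = -1528 + \frac{1445011}{149513} = - \frac{227010853}{149513}$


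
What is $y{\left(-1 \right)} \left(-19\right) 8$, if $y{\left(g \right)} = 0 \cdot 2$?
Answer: $0$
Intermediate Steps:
$y{\left(g \right)} = 0$
$y{\left(-1 \right)} \left(-19\right) 8 = 0 \left(-19\right) 8 = 0 \cdot 8 = 0$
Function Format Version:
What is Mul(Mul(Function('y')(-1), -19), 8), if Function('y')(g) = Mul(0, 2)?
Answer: 0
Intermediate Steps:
Function('y')(g) = 0
Mul(Mul(Function('y')(-1), -19), 8) = Mul(Mul(0, -19), 8) = Mul(0, 8) = 0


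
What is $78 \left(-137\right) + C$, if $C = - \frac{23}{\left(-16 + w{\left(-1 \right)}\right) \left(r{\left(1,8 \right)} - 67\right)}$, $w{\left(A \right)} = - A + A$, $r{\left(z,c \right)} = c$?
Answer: $- \frac{10087607}{944} \approx -10686.0$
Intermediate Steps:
$w{\left(A \right)} = 0$
$C = - \frac{23}{944}$ ($C = - \frac{23}{\left(-16 + 0\right) \left(8 - 67\right)} = - \frac{23}{\left(-16\right) \left(-59\right)} = - \frac{23}{944} \approx -0.024364$)
$78 \left(-137\right) + C = 78 \left(-137\right) - \frac{23}{944} = -10686 - \frac{23}{944} = - \frac{10087607}{944}$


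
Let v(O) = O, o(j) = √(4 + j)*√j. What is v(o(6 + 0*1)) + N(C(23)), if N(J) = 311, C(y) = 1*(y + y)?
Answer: 311 + 2*√15 ≈ 318.75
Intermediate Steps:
C(y) = 2*y (C(y) = 1*(2*y) = 2*y)
o(j) = √j*√(4 + j)
v(o(6 + 0*1)) + N(C(23)) = √(6 + 0*1)*√(4 + (6 + 0*1)) + 311 = √(6 + 0)*√(4 + (6 + 0)) + 311 = √6*√(4 + 6) + 311 = √6*√10 + 311 = 2*√15 + 311 = 311 + 2*√15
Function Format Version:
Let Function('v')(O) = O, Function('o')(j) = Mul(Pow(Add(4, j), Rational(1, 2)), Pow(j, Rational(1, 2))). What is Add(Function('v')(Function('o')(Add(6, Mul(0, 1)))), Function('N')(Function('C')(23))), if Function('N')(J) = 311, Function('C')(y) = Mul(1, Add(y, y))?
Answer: Add(311, Mul(2, Pow(15, Rational(1, 2)))) ≈ 318.75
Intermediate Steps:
Function('C')(y) = Mul(2, y) (Function('C')(y) = Mul(1, Mul(2, y)) = Mul(2, y))
Function('o')(j) = Mul(Pow(j, Rational(1, 2)), Pow(Add(4, j), Rational(1, 2)))
Add(Function('v')(Function('o')(Add(6, Mul(0, 1)))), Function('N')(Function('C')(23))) = Add(Mul(Pow(Add(6, Mul(0, 1)), Rational(1, 2)), Pow(Add(4, Add(6, Mul(0, 1))), Rational(1, 2))), 311) = Add(Mul(Pow(Add(6, 0), Rational(1, 2)), Pow(Add(4, Add(6, 0)), Rational(1, 2))), 311) = Add(Mul(Pow(6, Rational(1, 2)), Pow(Add(4, 6), Rational(1, 2))), 311) = Add(Mul(Pow(6, Rational(1, 2)), Pow(10, Rational(1, 2))), 311) = Add(Mul(2, Pow(15, Rational(1, 2))), 311) = Add(311, Mul(2, Pow(15, Rational(1, 2))))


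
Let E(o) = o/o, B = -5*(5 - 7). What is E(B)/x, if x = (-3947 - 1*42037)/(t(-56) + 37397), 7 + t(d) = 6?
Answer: -9349/11496 ≈ -0.81324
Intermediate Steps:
t(d) = -1 (t(d) = -7 + 6 = -1)
B = 10 (B = -5*(-2) = 10)
E(o) = 1
x = -11496/9349 (x = (-3947 - 1*42037)/(-1 + 37397) = (-3947 - 42037)/37396 = -45984*1/37396 = -11496/9349 ≈ -1.2297)
E(B)/x = 1/(-11496/9349) = 1*(-9349/11496) = -9349/11496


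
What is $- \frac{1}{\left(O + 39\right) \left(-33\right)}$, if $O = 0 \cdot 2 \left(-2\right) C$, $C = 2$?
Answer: $\frac{1}{1287} \approx 0.000777$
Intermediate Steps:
$O = 0$ ($O = 0 \cdot 2 \left(-2\right) 2 = 0 \left(-4\right) 2 = 0 \cdot 2 = 0$)
$- \frac{1}{\left(O + 39\right) \left(-33\right)} = - \frac{1}{\left(0 + 39\right) \left(-33\right)} = - \frac{1}{39 \left(-33\right)} = - \frac{1}{-1287} = \left(-1\right) \left(- \frac{1}{1287}\right) = \frac{1}{1287}$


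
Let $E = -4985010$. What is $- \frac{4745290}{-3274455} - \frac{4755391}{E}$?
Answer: $\frac{2615108795987}{1088212727970} \approx 2.4031$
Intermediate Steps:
$- \frac{4745290}{-3274455} - \frac{4755391}{E} = - \frac{4745290}{-3274455} - \frac{4755391}{-4985010} = \left(-4745290\right) \left(- \frac{1}{3274455}\right) - - \frac{4755391}{4985010} = \frac{949058}{654891} + \frac{4755391}{4985010} = \frac{2615108795987}{1088212727970}$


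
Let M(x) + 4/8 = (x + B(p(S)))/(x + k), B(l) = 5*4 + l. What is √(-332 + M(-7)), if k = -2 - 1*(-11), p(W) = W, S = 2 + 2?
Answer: 18*I ≈ 18.0*I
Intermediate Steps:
S = 4
B(l) = 20 + l
k = 9 (k = -2 + 11 = 9)
M(x) = -½ + (24 + x)/(9 + x) (M(x) = -½ + (x + (20 + 4))/(x + 9) = -½ + (x + 24)/(9 + x) = -½ + (24 + x)/(9 + x))
√(-332 + M(-7)) = √(-332 + (39 - 7)/(2*(9 - 7))) = √(-332 + (½)*32/2) = √(-332 + (½)*(½)*32) = √(-332 + 8) = √(-324) = 18*I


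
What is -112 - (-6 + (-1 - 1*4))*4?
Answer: -68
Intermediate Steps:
-112 - (-6 + (-1 - 1*4))*4 = -112 - (-6 + (-1 - 4))*4 = -112 - (-6 - 5)*4 = -112 - (-11)*4 = -112 - 1*(-44) = -112 + 44 = -68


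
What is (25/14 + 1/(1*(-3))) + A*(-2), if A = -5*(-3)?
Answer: -1199/42 ≈ -28.548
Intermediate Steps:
A = 15
(25/14 + 1/(1*(-3))) + A*(-2) = (25/14 + 1/(1*(-3))) + 15*(-2) = (25*(1/14) + 1/(-3)) - 30 = (25/14 + 1*(-1/3)) - 30 = (25/14 - 1/3) - 30 = 61/42 - 30 = -1199/42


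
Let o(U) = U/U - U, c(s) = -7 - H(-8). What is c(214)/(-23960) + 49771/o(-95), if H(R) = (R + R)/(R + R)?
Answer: 149064241/287520 ≈ 518.45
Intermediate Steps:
H(R) = 1 (H(R) = (2*R)/((2*R)) = (2*R)*(1/(2*R)) = 1)
c(s) = -8 (c(s) = -7 - 1*1 = -7 - 1 = -8)
o(U) = 1 - U
c(214)/(-23960) + 49771/o(-95) = -8/(-23960) + 49771/(1 - 1*(-95)) = -8*(-1/23960) + 49771/(1 + 95) = 1/2995 + 49771/96 = 149064241/287520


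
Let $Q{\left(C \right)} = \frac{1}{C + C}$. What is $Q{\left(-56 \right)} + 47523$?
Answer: $\frac{5322575}{112} \approx 47523.0$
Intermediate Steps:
$Q{\left(C \right)} = \frac{1}{2 C}$
$Q{\left(-56 \right)} + 47523 = \frac{1}{2 \left(-56\right)} + 47523 = \frac{1}{2} \left(- \frac{1}{56}\right) + 47523 = - \frac{1}{112} + 47523 = \frac{5322575}{112}$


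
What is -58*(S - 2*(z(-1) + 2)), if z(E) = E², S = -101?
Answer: 6206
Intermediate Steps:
-58*(S - 2*(z(-1) + 2)) = -58*(-101 - 2*((-1)² + 2)) = -58*(-101 - 2*(1 + 2)) = -58*(-101 - 2*3) = -58*(-101 - 6) = -58*(-107) = 6206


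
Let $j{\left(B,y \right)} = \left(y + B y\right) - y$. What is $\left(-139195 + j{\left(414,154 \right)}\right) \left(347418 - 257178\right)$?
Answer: $-6807615360$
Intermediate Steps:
$j{\left(B,y \right)} = B y$
$\left(-139195 + j{\left(414,154 \right)}\right) \left(347418 - 257178\right) = \left(-139195 + 414 \cdot 154\right) \left(347418 - 257178\right) = \left(-139195 + 63756\right) 90240 = \left(-75439\right) 90240 = -6807615360$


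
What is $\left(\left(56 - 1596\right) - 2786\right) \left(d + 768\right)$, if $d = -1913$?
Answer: $4953270$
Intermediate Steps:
$\left(\left(56 - 1596\right) - 2786\right) \left(d + 768\right) = \left(\left(56 - 1596\right) - 2786\right) \left(-1913 + 768\right) = \left(\left(56 - 1596\right) - 2786\right) \left(-1145\right) = \left(-1540 - 2786\right) \left(-1145\right) = \left(-4326\right) \left(-1145\right) = 4953270$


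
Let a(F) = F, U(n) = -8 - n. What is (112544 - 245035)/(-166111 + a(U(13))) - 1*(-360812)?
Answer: 59942551675/166132 ≈ 3.6081e+5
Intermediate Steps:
(112544 - 245035)/(-166111 + a(U(13))) - 1*(-360812) = (112544 - 245035)/(-166111 + (-8 - 1*13)) - 1*(-360812) = -132491/(-166111 + (-8 - 13)) + 360812 = -132491/(-166111 - 21) + 360812 = -132491/(-166132) + 360812 = -132491*(-1/166132) + 360812 = 132491/166132 + 360812 = 59942551675/166132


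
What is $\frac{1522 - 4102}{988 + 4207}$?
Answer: $- \frac{516}{1039} \approx -0.49663$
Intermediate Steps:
$\frac{1522 - 4102}{988 + 4207} = - \frac{2580}{5195} = \left(-2580\right) \frac{1}{5195} = - \frac{516}{1039}$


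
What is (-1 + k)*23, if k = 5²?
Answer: 552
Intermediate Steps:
k = 25
(-1 + k)*23 = (-1 + 25)*23 = 24*23 = 552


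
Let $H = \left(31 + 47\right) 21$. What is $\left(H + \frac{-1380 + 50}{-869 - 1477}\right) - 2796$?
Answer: $- \frac{1357669}{1173} \approx -1157.4$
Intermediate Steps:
$H = 1638$ ($H = 78 \cdot 21 = 1638$)
$\left(H + \frac{-1380 + 50}{-869 - 1477}\right) - 2796 = \left(1638 + \frac{-1380 + 50}{-869 - 1477}\right) - 2796 = \left(1638 - \frac{1330}{-2346}\right) - 2796 = \left(1638 - - \frac{665}{1173}\right) - 2796 = \left(1638 + \frac{665}{1173}\right) - 2796 = \frac{1922039}{1173} - 2796 = - \frac{1357669}{1173}$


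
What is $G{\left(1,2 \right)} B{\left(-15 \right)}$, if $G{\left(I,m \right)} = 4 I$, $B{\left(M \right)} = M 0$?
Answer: $0$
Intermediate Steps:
$B{\left(M \right)} = 0$
$G{\left(1,2 \right)} B{\left(-15 \right)} = 4 \cdot 1 \cdot 0 = 4 \cdot 0 = 0$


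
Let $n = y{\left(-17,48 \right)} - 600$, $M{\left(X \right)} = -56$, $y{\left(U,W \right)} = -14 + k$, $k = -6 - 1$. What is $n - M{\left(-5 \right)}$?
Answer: $-565$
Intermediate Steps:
$k = -7$
$y{\left(U,W \right)} = -21$ ($y{\left(U,W \right)} = -14 - 7 = -21$)
$n = -621$ ($n = -21 - 600 = -621$)
$n - M{\left(-5 \right)} = -621 - -56 = -621 + 56 = -565$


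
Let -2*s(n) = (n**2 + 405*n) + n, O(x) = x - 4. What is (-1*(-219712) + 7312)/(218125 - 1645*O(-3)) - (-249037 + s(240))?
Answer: 9373847063/28705 ≈ 3.2656e+5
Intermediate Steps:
O(x) = -4 + x
s(n) = -203*n - n**2/2 (s(n) = -((n**2 + 405*n) + n)/2 = -(n**2 + 406*n)/2 = -203*n - n**2/2)
(-1*(-219712) + 7312)/(218125 - 1645*O(-3)) - (-249037 + s(240)) = (-1*(-219712) + 7312)/(218125 - 1645*(-4 - 3)) - (-249037 - 1/2*240*(406 + 240)) = (219712 + 7312)/(218125 - 1645*(-7)) - (-249037 - 1/2*240*646) = 227024/(218125 + 11515) - (-249037 - 77520) = 227024/229640 - 1*(-326557) = 227024*(1/229640) + 326557 = 28378/28705 + 326557 = 9373847063/28705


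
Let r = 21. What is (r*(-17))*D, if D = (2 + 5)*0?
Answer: 0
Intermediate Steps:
D = 0 (D = 7*0 = 0)
(r*(-17))*D = (21*(-17))*0 = -357*0 = 0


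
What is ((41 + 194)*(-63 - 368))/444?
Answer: -101285/444 ≈ -228.12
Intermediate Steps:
((41 + 194)*(-63 - 368))/444 = (235*(-431))*(1/444) = -101285*1/444 = -101285/444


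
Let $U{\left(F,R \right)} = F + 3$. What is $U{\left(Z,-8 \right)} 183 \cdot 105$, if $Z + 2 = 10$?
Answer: $211365$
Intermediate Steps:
$Z = 8$ ($Z = -2 + 10 = 8$)
$U{\left(F,R \right)} = 3 + F$
$U{\left(Z,-8 \right)} 183 \cdot 105 = \left(3 + 8\right) 183 \cdot 105 = 11 \cdot 183 \cdot 105 = 2013 \cdot 105 = 211365$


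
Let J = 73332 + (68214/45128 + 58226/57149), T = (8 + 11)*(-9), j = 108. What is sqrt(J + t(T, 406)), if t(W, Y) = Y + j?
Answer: sqrt(30699501183723026780267)/644755018 ≈ 271.75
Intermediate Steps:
T = -171 (T = 19*(-9) = -171)
t(W, Y) = 108 + Y (t(W, Y) = Y + 108 = 108 + Y)
J = 94565612952359/1289510036 (J = 73332 + (68214*(1/45128) + 58226*(1/57149)) = 73332 + (34107/22564 + 58226/57149) = 73332 + 3262992407/1289510036 = 94565612952359/1289510036 ≈ 73335.)
sqrt(J + t(T, 406)) = sqrt(94565612952359/1289510036 + (108 + 406)) = sqrt(94565612952359/1289510036 + 514) = sqrt(95228421110863/1289510036) = sqrt(30699501183723026780267)/644755018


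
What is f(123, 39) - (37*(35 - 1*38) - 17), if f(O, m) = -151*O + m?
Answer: -18406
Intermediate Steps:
f(O, m) = m - 151*O
f(123, 39) - (37*(35 - 1*38) - 17) = (39 - 151*123) - (37*(35 - 1*38) - 17) = (39 - 18573) - (37*(35 - 38) - 17) = -18534 - (37*(-3) - 17) = -18534 - (-111 - 17) = -18534 - 1*(-128) = -18534 + 128 = -18406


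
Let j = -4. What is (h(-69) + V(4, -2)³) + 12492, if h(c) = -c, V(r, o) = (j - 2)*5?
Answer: -14439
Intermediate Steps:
V(r, o) = -30 (V(r, o) = (-4 - 2)*5 = -6*5 = -30)
(h(-69) + V(4, -2)³) + 12492 = (-1*(-69) + (-30)³) + 12492 = (69 - 27000) + 12492 = -26931 + 12492 = -14439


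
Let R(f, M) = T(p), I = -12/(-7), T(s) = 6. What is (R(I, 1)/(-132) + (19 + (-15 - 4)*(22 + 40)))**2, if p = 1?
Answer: 650199001/484 ≈ 1.3434e+6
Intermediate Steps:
I = 12/7 (I = -12*(-1/7) = 12/7 ≈ 1.7143)
R(f, M) = 6
(R(I, 1)/(-132) + (19 + (-15 - 4)*(22 + 40)))**2 = (6/(-132) + (19 + (-15 - 4)*(22 + 40)))**2 = (6*(-1/132) + (19 - 19*62))**2 = (-1/22 + (19 - 1178))**2 = (-1/22 - 1159)**2 = (-25499/22)**2 = 650199001/484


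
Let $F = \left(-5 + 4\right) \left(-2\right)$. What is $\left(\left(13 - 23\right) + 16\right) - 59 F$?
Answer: $-112$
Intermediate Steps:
$F = 2$ ($F = \left(-1\right) \left(-2\right) = 2$)
$\left(\left(13 - 23\right) + 16\right) - 59 F = \left(\left(13 - 23\right) + 16\right) - 118 = \left(-10 + 16\right) - 118 = 6 - 118 = -112$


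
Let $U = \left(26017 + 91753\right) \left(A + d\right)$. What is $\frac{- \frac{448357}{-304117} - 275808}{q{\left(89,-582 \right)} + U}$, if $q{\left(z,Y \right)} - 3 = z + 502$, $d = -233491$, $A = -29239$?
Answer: $\frac{83877453179}{9409900478070202} \approx 8.9137 \cdot 10^{-6}$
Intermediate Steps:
$U = -30941712100$ ($U = \left(26017 + 91753\right) \left(-29239 - 233491\right) = 117770 \left(-262730\right) = -30941712100$)
$q{\left(z,Y \right)} = 505 + z$ ($q{\left(z,Y \right)} = 3 + \left(z + 502\right) = 3 + \left(502 + z\right) = 505 + z$)
$\frac{- \frac{448357}{-304117} - 275808}{q{\left(89,-582 \right)} + U} = \frac{- \frac{448357}{-304117} - 275808}{\left(505 + 89\right) - 30941712100} = \frac{\left(-448357\right) \left(- \frac{1}{304117}\right) - 275808}{594 - 30941712100} = \frac{\frac{448357}{304117} - 275808}{-30941711506} = \left(- \frac{83877453179}{304117}\right) \left(- \frac{1}{30941711506}\right) = \frac{83877453179}{9409900478070202}$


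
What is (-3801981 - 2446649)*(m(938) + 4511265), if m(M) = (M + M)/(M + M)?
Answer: -28189232065580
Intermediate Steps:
m(M) = 1 (m(M) = (2*M)/((2*M)) = (2*M)*(1/(2*M)) = 1)
(-3801981 - 2446649)*(m(938) + 4511265) = (-3801981 - 2446649)*(1 + 4511265) = -6248630*4511266 = -28189232065580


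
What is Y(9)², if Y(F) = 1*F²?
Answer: 6561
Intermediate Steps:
Y(F) = F²
Y(9)² = (9²)² = 81² = 6561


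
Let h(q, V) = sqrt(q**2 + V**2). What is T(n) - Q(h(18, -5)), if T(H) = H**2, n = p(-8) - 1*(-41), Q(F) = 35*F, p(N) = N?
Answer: 1089 - 35*sqrt(349) ≈ 435.15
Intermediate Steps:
h(q, V) = sqrt(V**2 + q**2)
n = 33 (n = -8 - 1*(-41) = -8 + 41 = 33)
T(n) - Q(h(18, -5)) = 33**2 - 35*sqrt((-5)**2 + 18**2) = 1089 - 35*sqrt(25 + 324) = 1089 - 35*sqrt(349)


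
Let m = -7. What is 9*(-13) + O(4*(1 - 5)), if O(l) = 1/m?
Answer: -820/7 ≈ -117.14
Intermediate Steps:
O(l) = -⅐ (O(l) = 1/(-7) = -⅐)
9*(-13) + O(4*(1 - 5)) = 9*(-13) - ⅐ = -117 - ⅐ = -820/7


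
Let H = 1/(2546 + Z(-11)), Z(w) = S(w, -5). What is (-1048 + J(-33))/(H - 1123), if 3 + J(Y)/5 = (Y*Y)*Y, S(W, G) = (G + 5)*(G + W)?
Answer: 460184408/2859157 ≈ 160.95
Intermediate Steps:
S(W, G) = (5 + G)*(G + W)
Z(w) = 0 (Z(w) = (-5)**2 + 5*(-5) + 5*w - 5*w = 25 - 25 + 5*w - 5*w = 0)
J(Y) = -15 + 5*Y**3 (J(Y) = -15 + 5*((Y*Y)*Y) = -15 + 5*(Y**2*Y) = -15 + 5*Y**3)
H = 1/2546 (H = 1/(2546 + 0) = 1/2546 ≈ 0.00039277)
(-1048 + J(-33))/(H - 1123) = (-1048 + (-15 + 5*(-33)**3))/(1/2546 - 1123) = (-1048 + (-15 + 5*(-35937)))/(-2859157/2546) = (-1048 + (-15 - 179685))*(-2546/2859157) = (-1048 - 179700)*(-2546/2859157) = -180748*(-2546/2859157) = 460184408/2859157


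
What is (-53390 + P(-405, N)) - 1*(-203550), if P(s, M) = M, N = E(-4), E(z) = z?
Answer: 150156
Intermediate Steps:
N = -4
(-53390 + P(-405, N)) - 1*(-203550) = (-53390 - 4) - 1*(-203550) = -53394 + 203550 = 150156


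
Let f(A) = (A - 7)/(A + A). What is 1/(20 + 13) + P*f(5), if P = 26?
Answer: -853/165 ≈ -5.1697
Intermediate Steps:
f(A) = (-7 + A)/(2*A) (f(A) = (-7 + A)/((2*A)) = (-7 + A)*(1/(2*A)) = (-7 + A)/(2*A))
1/(20 + 13) + P*f(5) = 1/(20 + 13) + 26*((½)*(-7 + 5)/5) = 1/33 + 26*((½)*(⅕)*(-2)) = 1/33 + 26*(-⅕) = 1/33 - 26/5 = -853/165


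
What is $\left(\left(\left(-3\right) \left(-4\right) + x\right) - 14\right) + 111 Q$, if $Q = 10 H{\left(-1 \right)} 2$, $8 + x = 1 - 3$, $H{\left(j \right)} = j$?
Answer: $-2232$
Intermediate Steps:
$x = -10$ ($x = -8 + \left(1 - 3\right) = -8 - 2 = -10$)
$Q = -20$ ($Q = 10 \left(\left(-1\right) 2\right) = 10 \left(-2\right) = -20$)
$\left(\left(\left(-3\right) \left(-4\right) + x\right) - 14\right) + 111 Q = \left(\left(\left(-3\right) \left(-4\right) - 10\right) - 14\right) + 111 \left(-20\right) = \left(\left(12 - 10\right) - 14\right) - 2220 = \left(2 - 14\right) - 2220 = -12 - 2220 = -2232$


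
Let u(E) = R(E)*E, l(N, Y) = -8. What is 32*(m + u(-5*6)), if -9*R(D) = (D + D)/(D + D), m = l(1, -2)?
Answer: -448/3 ≈ -149.33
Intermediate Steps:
m = -8
R(D) = -⅑ (R(D) = -(D + D)/(9*(D + D)) = -2*D/(9*(2*D)) = -2*D*1/(2*D)/9 = -⅑*1 = -⅑)
u(E) = -E/9
32*(m + u(-5*6)) = 32*(-8 - (-5)*6/9) = 32*(-8 - ⅑*(-30)) = 32*(-8 + 10/3) = 32*(-14/3) = -448/3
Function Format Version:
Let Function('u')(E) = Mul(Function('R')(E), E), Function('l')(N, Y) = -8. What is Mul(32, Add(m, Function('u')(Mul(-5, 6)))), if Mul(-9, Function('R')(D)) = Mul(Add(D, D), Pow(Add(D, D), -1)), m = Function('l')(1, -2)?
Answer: Rational(-448, 3) ≈ -149.33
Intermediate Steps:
m = -8
Function('R')(D) = Rational(-1, 9) (Function('R')(D) = Mul(Rational(-1, 9), Mul(Add(D, D), Pow(Add(D, D), -1))) = Mul(Rational(-1, 9), Mul(Mul(2, D), Pow(Mul(2, D), -1))) = Mul(Rational(-1, 9), Mul(Mul(2, D), Mul(Rational(1, 2), Pow(D, -1)))) = Mul(Rational(-1, 9), 1) = Rational(-1, 9))
Function('u')(E) = Mul(Rational(-1, 9), E)
Mul(32, Add(m, Function('u')(Mul(-5, 6)))) = Mul(32, Add(-8, Mul(Rational(-1, 9), Mul(-5, 6)))) = Mul(32, Add(-8, Mul(Rational(-1, 9), -30))) = Mul(32, Add(-8, Rational(10, 3))) = Mul(32, Rational(-14, 3)) = Rational(-448, 3)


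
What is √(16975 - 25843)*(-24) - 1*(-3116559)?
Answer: 3116559 - 48*I*√2217 ≈ 3.1166e+6 - 2260.1*I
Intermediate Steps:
√(16975 - 25843)*(-24) - 1*(-3116559) = √(-8868)*(-24) + 3116559 = (2*I*√2217)*(-24) + 3116559 = -48*I*√2217 + 3116559 = 3116559 - 48*I*√2217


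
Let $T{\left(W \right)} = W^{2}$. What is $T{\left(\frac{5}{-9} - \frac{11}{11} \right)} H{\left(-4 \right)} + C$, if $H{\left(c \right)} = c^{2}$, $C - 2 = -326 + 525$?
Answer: $\frac{19417}{81} \approx 239.72$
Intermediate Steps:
$C = 201$ ($C = 2 + \left(-326 + 525\right) = 2 + 199 = 201$)
$T{\left(\frac{5}{-9} - \frac{11}{11} \right)} H{\left(-4 \right)} + C = \left(\frac{5}{-9} - \frac{11}{11}\right)^{2} \left(-4\right)^{2} + 201 = \left(5 \left(- \frac{1}{9}\right) - 1\right)^{2} \cdot 16 + 201 = \left(- \frac{5}{9} - 1\right)^{2} \cdot 16 + 201 = \left(- \frac{14}{9}\right)^{2} \cdot 16 + 201 = \frac{196}{81} \cdot 16 + 201 = \frac{3136}{81} + 201 = \frac{19417}{81}$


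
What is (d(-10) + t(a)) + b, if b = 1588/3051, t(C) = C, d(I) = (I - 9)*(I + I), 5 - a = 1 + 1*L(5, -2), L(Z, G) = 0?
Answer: 1173172/3051 ≈ 384.52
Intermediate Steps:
a = 4 (a = 5 - (1 + 1*0) = 5 - (1 + 0) = 5 - 1*1 = 5 - 1 = 4)
d(I) = 2*I*(-9 + I) (d(I) = (-9 + I)*(2*I) = 2*I*(-9 + I))
b = 1588/3051 (b = 1588*(1/3051) = 1588/3051 ≈ 0.52048)
(d(-10) + t(a)) + b = (2*(-10)*(-9 - 10) + 4) + 1588/3051 = (2*(-10)*(-19) + 4) + 1588/3051 = (380 + 4) + 1588/3051 = 384 + 1588/3051 = 1173172/3051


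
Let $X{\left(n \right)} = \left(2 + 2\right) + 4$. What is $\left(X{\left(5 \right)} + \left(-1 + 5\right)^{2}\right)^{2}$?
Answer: $576$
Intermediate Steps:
$X{\left(n \right)} = 8$ ($X{\left(n \right)} = 4 + 4 = 8$)
$\left(X{\left(5 \right)} + \left(-1 + 5\right)^{2}\right)^{2} = \left(8 + \left(-1 + 5\right)^{2}\right)^{2} = \left(8 + 4^{2}\right)^{2} = \left(8 + 16\right)^{2} = 24^{2} = 576$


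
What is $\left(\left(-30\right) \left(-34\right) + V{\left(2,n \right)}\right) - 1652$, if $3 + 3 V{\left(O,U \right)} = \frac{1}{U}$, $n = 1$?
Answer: $- \frac{1898}{3} \approx -632.67$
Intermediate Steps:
$V{\left(O,U \right)} = -1 + \frac{1}{3 U}$
$\left(\left(-30\right) \left(-34\right) + V{\left(2,n \right)}\right) - 1652 = \left(\left(-30\right) \left(-34\right) + \frac{\frac{1}{3} - 1}{1}\right) - 1652 = \left(1020 + 1 \left(\frac{1}{3} - 1\right)\right) - 1652 = \left(1020 + 1 \left(- \frac{2}{3}\right)\right) - 1652 = \left(1020 - \frac{2}{3}\right) - 1652 = \frac{3058}{3} - 1652 = - \frac{1898}{3}$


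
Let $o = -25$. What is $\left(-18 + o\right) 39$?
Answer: $-1677$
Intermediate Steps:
$\left(-18 + o\right) 39 = \left(-18 - 25\right) 39 = \left(-43\right) 39 = -1677$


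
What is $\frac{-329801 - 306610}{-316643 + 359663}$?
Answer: $- \frac{212137}{14340} \approx -14.793$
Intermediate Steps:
$\frac{-329801 - 306610}{-316643 + 359663} = - \frac{636411}{43020} = \left(-636411\right) \frac{1}{43020} = - \frac{212137}{14340}$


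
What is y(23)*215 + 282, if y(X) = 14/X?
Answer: 9496/23 ≈ 412.87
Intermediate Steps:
y(23)*215 + 282 = (14/23)*215 + 282 = 3010/23 + 282 = 9496/23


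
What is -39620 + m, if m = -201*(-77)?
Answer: -24143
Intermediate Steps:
m = 15477
-39620 + m = -39620 + 15477 = -24143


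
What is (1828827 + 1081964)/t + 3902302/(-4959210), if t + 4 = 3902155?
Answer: -132024636082/3225264376785 ≈ -0.040935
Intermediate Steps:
t = 3902151 (t = -4 + 3902155 = 3902151)
(1828827 + 1081964)/t + 3902302/(-4959210) = (1828827 + 1081964)/3902151 + 3902302/(-4959210) = 2910791*(1/3902151) + 3902302*(-1/4959210) = 2910791/3902151 - 1951151/2479605 = -132024636082/3225264376785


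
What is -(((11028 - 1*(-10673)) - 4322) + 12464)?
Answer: -29843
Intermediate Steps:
-(((11028 - 1*(-10673)) - 4322) + 12464) = -(((11028 + 10673) - 4322) + 12464) = -((21701 - 4322) + 12464) = -(17379 + 12464) = -1*29843 = -29843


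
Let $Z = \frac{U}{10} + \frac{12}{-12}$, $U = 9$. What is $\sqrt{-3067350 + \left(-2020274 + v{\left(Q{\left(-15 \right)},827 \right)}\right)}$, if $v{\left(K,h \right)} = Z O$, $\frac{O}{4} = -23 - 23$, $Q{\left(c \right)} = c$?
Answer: $\frac{2 i \sqrt{31797535}}{5} \approx 2255.6 i$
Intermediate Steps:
$O = -184$ ($O = 4 \left(-23 - 23\right) = 4 \left(-46\right) = -184$)
$Z = - \frac{1}{10}$ ($Z = \frac{9}{10} + \frac{12}{-12} = 9 \cdot \frac{1}{10} + 12 \left(- \frac{1}{12}\right) = \frac{9}{10} - 1 = - \frac{1}{10} \approx -0.1$)
$v{\left(K,h \right)} = \frac{92}{5}$ ($v{\left(K,h \right)} = \left(- \frac{1}{10}\right) \left(-184\right) = \frac{92}{5}$)
$\sqrt{-3067350 + \left(-2020274 + v{\left(Q{\left(-15 \right)},827 \right)}\right)} = \sqrt{-3067350 + \left(-2020274 + \frac{92}{5}\right)} = \sqrt{-3067350 - \frac{10101278}{5}} = \sqrt{- \frac{25438028}{5}} = \frac{2 i \sqrt{31797535}}{5}$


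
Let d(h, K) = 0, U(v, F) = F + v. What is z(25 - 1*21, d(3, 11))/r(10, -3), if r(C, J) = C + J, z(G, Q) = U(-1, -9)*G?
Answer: -40/7 ≈ -5.7143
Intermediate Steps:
z(G, Q) = -10*G (z(G, Q) = (-9 - 1)*G = -10*G)
z(25 - 1*21, d(3, 11))/r(10, -3) = (-10*(25 - 1*21))/(10 - 3) = -10*(25 - 21)/7 = -10*4*(1/7) = -40*1/7 = -40/7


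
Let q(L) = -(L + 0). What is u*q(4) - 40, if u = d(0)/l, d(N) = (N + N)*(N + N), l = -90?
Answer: -40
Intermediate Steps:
d(N) = 4*N**2 (d(N) = (2*N)*(2*N) = 4*N**2)
q(L) = -L
u = 0 (u = (4*0**2)/(-90) = (4*0)*(-1/90) = 0*(-1/90) = 0)
u*q(4) - 40 = 0*(-1*4) - 40 = 0*(-4) - 40 = 0 - 40 = -40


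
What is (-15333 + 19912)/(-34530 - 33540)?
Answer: -4579/68070 ≈ -0.067269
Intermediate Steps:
(-15333 + 19912)/(-34530 - 33540) = 4579/(-68070) = 4579*(-1/68070) = -4579/68070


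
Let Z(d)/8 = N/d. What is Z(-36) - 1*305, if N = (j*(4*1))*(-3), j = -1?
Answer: -923/3 ≈ -307.67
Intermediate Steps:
N = 12 (N = -4*(-3) = 12)
Z(d) = 96/d (Z(d) = 8*(12/d) = 96/d)
Z(-36) - 1*305 = 96/(-36) - 1*305 = 96*(-1/36) - 305 = -8/3 - 305 = -923/3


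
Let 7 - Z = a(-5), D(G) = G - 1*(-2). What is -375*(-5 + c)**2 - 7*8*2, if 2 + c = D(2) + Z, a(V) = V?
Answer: -30487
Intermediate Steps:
D(G) = 2 + G (D(G) = G + 2 = 2 + G)
Z = 12 (Z = 7 - 1*(-5) = 7 + 5 = 12)
c = 14 (c = -2 + ((2 + 2) + 12) = -2 + (4 + 12) = -2 + 16 = 14)
-375*(-5 + c)**2 - 7*8*2 = -375*(-5 + 14)**2 - 7*8*2 = -375*9**2 - 56*2 = -375*81 - 112 = -30375 - 112 = -30487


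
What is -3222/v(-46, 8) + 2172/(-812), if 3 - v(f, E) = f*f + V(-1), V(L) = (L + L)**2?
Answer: -17085/14819 ≈ -1.1529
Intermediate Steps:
V(L) = 4*L**2 (V(L) = (2*L)**2 = 4*L**2)
v(f, E) = -1 - f**2 (v(f, E) = 3 - (f*f + 4*(-1)**2) = 3 - (f**2 + 4*1) = 3 - (f**2 + 4) = 3 - (4 + f**2) = 3 + (-4 - f**2) = -1 - f**2)
-3222/v(-46, 8) + 2172/(-812) = -3222/(-1 - 1*(-46)**2) + 2172/(-812) = -3222/(-1 - 1*2116) + 2172*(-1/812) = -3222/(-1 - 2116) - 543/203 = -3222/(-2117) - 543/203 = -3222*(-1/2117) - 543/203 = 3222/2117 - 543/203 = -17085/14819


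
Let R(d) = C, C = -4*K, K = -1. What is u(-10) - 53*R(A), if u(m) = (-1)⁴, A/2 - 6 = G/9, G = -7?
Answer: -211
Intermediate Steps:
A = 94/9 (A = 12 + 2*(-7/9) = 12 - 14/9 = 94/9 ≈ 10.444)
u(m) = 1
C = 4 (C = -4*(-1) = 4)
R(d) = 4
u(-10) - 53*R(A) = 1 - 53*4 = 1 - 212 = -211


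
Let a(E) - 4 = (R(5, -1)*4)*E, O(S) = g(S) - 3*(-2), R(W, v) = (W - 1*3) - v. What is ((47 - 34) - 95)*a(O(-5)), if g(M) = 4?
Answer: -10168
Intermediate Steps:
R(W, v) = -3 + W - v (R(W, v) = (W - 3) - v = (-3 + W) - v = -3 + W - v)
O(S) = 10 (O(S) = 4 - 3*(-2) = 4 + 6 = 10)
a(E) = 4 + 12*E (a(E) = 4 + ((-3 + 5 - 1*(-1))*4)*E = 4 + ((-3 + 5 + 1)*4)*E = 4 + (3*4)*E = 4 + 12*E)
((47 - 34) - 95)*a(O(-5)) = ((47 - 34) - 95)*(4 + 12*10) = (13 - 95)*(4 + 120) = -82*124 = -10168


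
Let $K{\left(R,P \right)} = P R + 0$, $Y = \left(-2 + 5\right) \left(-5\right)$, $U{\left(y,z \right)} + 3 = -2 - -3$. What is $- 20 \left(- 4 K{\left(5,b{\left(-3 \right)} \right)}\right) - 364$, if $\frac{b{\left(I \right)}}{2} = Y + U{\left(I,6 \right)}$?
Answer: $-13964$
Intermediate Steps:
$U{\left(y,z \right)} = -2$ ($U{\left(y,z \right)} = -3 - -1 = -3 + \left(-2 + 3\right) = -3 + 1 = -2$)
$Y = -15$ ($Y = 3 \left(-5\right) = -15$)
$b{\left(I \right)} = -34$ ($b{\left(I \right)} = 2 \left(-15 - 2\right) = 2 \left(-17\right) = -34$)
$K{\left(R,P \right)} = P R$
$- 20 \left(- 4 K{\left(5,b{\left(-3 \right)} \right)}\right) - 364 = - 20 \left(- 4 \left(\left(-34\right) 5\right)\right) - 364 = - 20 \left(\left(-4\right) \left(-170\right)\right) - 364 = \left(-20\right) 680 - 364 = -13600 - 364 = -13964$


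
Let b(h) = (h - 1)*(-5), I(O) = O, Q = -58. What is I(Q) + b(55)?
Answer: -328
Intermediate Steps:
b(h) = 5 - 5*h (b(h) = (-1 + h)*(-5) = 5 - 5*h)
I(Q) + b(55) = -58 + (5 - 5*55) = -58 + (5 - 275) = -58 - 270 = -328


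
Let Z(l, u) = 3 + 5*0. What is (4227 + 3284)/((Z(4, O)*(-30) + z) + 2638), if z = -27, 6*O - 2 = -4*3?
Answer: 7511/2521 ≈ 2.9794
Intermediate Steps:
O = -5/3 (O = ⅓ + (-4*3)/6 = ⅓ + (⅙)*(-12) = ⅓ - 2 = -5/3 ≈ -1.6667)
Z(l, u) = 3 (Z(l, u) = 3 + 0 = 3)
(4227 + 3284)/((Z(4, O)*(-30) + z) + 2638) = (4227 + 3284)/((3*(-30) - 27) + 2638) = 7511/((-90 - 27) + 2638) = 7511/(-117 + 2638) = 7511/2521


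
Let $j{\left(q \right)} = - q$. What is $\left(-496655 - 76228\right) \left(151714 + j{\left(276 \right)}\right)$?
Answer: $-86756255754$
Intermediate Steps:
$\left(-496655 - 76228\right) \left(151714 + j{\left(276 \right)}\right) = \left(-496655 - 76228\right) \left(151714 - 276\right) = - 572883 \left(151714 - 276\right) = \left(-572883\right) 151438 = -86756255754$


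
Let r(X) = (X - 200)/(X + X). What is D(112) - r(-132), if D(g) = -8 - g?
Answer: -8003/66 ≈ -121.26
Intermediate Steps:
r(X) = (-200 + X)/(2*X) (r(X) = (-200 + X)/((2*X)) = (-200 + X)*(1/(2*X)) = (-200 + X)/(2*X))
D(112) - r(-132) = (-8 - 1*112) - (-200 - 132)/(2*(-132)) = (-8 - 112) - (-1)*(-332)/(2*132) = -120 - 1*83/66 = -120 - 83/66 = -8003/66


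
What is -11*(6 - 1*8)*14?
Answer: 308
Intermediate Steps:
-11*(6 - 1*8)*14 = -11*(6 - 8)*14 = -11*(-2)*14 = 22*14 = 308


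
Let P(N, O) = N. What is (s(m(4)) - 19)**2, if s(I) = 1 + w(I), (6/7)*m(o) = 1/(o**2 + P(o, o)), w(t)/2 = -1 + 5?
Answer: 100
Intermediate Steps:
w(t) = 8 (w(t) = 2*(-1 + 5) = 2*4 = 8)
m(o) = 7/(6*(o + o**2)) (m(o) = 7/(6*(o**2 + o)) = 7/(6*(o + o**2)))
s(I) = 9 (s(I) = 1 + 8 = 9)
(s(m(4)) - 19)**2 = (9 - 19)**2 = (-10)**2 = 100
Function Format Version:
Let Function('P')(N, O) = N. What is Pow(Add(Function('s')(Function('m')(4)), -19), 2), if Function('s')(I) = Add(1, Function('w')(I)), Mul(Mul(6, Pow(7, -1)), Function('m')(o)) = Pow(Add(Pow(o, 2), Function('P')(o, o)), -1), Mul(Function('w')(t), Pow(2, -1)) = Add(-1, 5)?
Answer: 100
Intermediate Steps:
Function('w')(t) = 8 (Function('w')(t) = Mul(2, Add(-1, 5)) = Mul(2, 4) = 8)
Function('m')(o) = Mul(Rational(7, 6), Pow(Add(o, Pow(o, 2)), -1)) (Function('m')(o) = Mul(Rational(7, 6), Pow(Add(Pow(o, 2), o), -1)) = Mul(Rational(7, 6), Pow(Add(o, Pow(o, 2)), -1)))
Function('s')(I) = 9 (Function('s')(I) = Add(1, 8) = 9)
Pow(Add(Function('s')(Function('m')(4)), -19), 2) = Pow(Add(9, -19), 2) = Pow(-10, 2) = 100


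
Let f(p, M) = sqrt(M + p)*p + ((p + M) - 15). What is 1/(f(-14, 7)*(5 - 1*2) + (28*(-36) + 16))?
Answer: I/(2*(-529*I + 21*sqrt(7))) ≈ -0.00093487 + 9.8189e-5*I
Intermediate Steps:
f(p, M) = -15 + M + p + p*sqrt(M + p) (f(p, M) = p*sqrt(M + p) + ((M + p) - 15) = p*sqrt(M + p) + (-15 + M + p) = -15 + M + p + p*sqrt(M + p))
1/(f(-14, 7)*(5 - 1*2) + (28*(-36) + 16)) = 1/((-15 + 7 - 14 - 14*sqrt(7 - 14))*(5 - 1*2) + (28*(-36) + 16)) = 1/((-15 + 7 - 14 - 14*I*sqrt(7))*(5 - 2) + (-1008 + 16)) = 1/((-15 + 7 - 14 - 14*I*sqrt(7))*3 - 992) = 1/((-22 - 14*I*sqrt(7))*3 - 992) = 1/((-66 - 42*I*sqrt(7)) - 992) = 1/(-1058 - 42*I*sqrt(7))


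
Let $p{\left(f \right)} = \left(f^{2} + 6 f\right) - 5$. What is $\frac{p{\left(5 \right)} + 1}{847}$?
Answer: $\frac{51}{847} \approx 0.060212$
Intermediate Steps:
$p{\left(f \right)} = -5 + f^{2} + 6 f$
$\frac{p{\left(5 \right)} + 1}{847} = \frac{\left(-5 + 5^{2} + 6 \cdot 5\right) + 1}{847} = \left(\left(-5 + 25 + 30\right) + 1\right) \frac{1}{847} = \left(50 + 1\right) \frac{1}{847} = 51 \cdot \frac{1}{847} = \frac{51}{847}$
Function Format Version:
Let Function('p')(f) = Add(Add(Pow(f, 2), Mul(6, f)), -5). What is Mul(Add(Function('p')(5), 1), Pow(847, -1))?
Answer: Rational(51, 847) ≈ 0.060212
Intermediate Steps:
Function('p')(f) = Add(-5, Pow(f, 2), Mul(6, f))
Mul(Add(Function('p')(5), 1), Pow(847, -1)) = Mul(Add(Add(-5, Pow(5, 2), Mul(6, 5)), 1), Pow(847, -1)) = Mul(Add(Add(-5, 25, 30), 1), Rational(1, 847)) = Mul(Add(50, 1), Rational(1, 847)) = Mul(51, Rational(1, 847)) = Rational(51, 847)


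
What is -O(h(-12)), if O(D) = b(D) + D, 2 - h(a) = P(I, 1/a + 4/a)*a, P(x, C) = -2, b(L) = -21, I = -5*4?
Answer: 43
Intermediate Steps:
I = -20
h(a) = 2 + 2*a (h(a) = 2 - (-2)*a = 2 + 2*a)
O(D) = -21 + D
-O(h(-12)) = -(-21 + (2 + 2*(-12))) = -(-21 + (2 - 24)) = -(-21 - 22) = -1*(-43) = 43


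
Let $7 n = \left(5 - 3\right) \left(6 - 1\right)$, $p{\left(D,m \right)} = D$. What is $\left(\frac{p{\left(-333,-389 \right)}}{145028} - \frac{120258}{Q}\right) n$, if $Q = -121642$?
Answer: $\frac{43500676095}{30872617958} \approx 1.409$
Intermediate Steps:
$n = \frac{10}{7}$ ($n = \frac{\left(5 - 3\right) \left(6 - 1\right)}{7} = \frac{2 \cdot 5}{7} = \frac{1}{7} \cdot 10 = \frac{10}{7} \approx 1.4286$)
$\left(\frac{p{\left(-333,-389 \right)}}{145028} - \frac{120258}{Q}\right) n = \left(- \frac{333}{145028} - \frac{120258}{-121642}\right) \frac{10}{7} = \left(\left(-333\right) \frac{1}{145028} - - \frac{60129}{60821}\right) \frac{10}{7} = \left(- \frac{333}{145028} + \frac{60129}{60821}\right) \frac{10}{7} = \frac{8700135219}{8820747988} \cdot \frac{10}{7} = \frac{43500676095}{30872617958}$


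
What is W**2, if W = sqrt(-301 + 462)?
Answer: 161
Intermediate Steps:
W = sqrt(161) ≈ 12.689
W**2 = (sqrt(161))**2 = 161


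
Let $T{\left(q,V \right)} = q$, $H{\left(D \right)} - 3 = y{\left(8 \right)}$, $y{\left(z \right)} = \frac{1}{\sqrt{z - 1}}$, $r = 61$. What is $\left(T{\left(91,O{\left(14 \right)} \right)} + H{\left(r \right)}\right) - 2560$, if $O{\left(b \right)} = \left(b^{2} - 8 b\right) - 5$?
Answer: $-2466 + \frac{\sqrt{7}}{7} \approx -2465.6$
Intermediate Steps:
$O{\left(b \right)} = -5 + b^{2} - 8 b$
$y{\left(z \right)} = \frac{1}{\sqrt{-1 + z}}$
$H{\left(D \right)} = 3 + \frac{\sqrt{7}}{7}$ ($H{\left(D \right)} = 3 + \frac{1}{\sqrt{-1 + 8}} = 3 + \frac{1}{\sqrt{7}} = 3 + \frac{\sqrt{7}}{7}$)
$\left(T{\left(91,O{\left(14 \right)} \right)} + H{\left(r \right)}\right) - 2560 = \left(91 + \left(3 + \frac{\sqrt{7}}{7}\right)\right) - 2560 = \left(94 + \frac{\sqrt{7}}{7}\right) - 2560 = -2466 + \frac{\sqrt{7}}{7}$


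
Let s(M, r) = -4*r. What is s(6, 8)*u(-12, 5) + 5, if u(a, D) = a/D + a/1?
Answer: 2329/5 ≈ 465.80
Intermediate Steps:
u(a, D) = a + a/D (u(a, D) = a/D + a*1 = a/D + a = a + a/D)
s(6, 8)*u(-12, 5) + 5 = (-4*8)*(-12 - 12/5) + 5 = -32*(-12 - 12*⅕) + 5 = -32*(-12 - 12/5) + 5 = -32*(-72/5) + 5 = 2304/5 + 5 = 2329/5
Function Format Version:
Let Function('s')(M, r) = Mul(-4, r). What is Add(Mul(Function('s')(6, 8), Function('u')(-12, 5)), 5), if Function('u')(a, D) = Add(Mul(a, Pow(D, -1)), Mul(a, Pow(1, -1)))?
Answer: Rational(2329, 5) ≈ 465.80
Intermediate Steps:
Function('u')(a, D) = Add(a, Mul(a, Pow(D, -1))) (Function('u')(a, D) = Add(Mul(a, Pow(D, -1)), Mul(a, 1)) = Add(Mul(a, Pow(D, -1)), a) = Add(a, Mul(a, Pow(D, -1))))
Add(Mul(Function('s')(6, 8), Function('u')(-12, 5)), 5) = Add(Mul(Mul(-4, 8), Add(-12, Mul(-12, Pow(5, -1)))), 5) = Add(Mul(-32, Add(-12, Mul(-12, Rational(1, 5)))), 5) = Add(Mul(-32, Add(-12, Rational(-12, 5))), 5) = Add(Mul(-32, Rational(-72, 5)), 5) = Add(Rational(2304, 5), 5) = Rational(2329, 5)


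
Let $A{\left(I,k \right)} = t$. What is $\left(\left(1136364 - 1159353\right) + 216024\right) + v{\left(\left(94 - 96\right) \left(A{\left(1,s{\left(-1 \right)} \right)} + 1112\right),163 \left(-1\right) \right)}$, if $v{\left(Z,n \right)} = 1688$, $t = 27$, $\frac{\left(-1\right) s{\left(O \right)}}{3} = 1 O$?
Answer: $194723$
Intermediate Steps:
$s{\left(O \right)} = - 3 O$ ($s{\left(O \right)} = - 3 \cdot 1 O = - 3 O$)
$A{\left(I,k \right)} = 27$
$\left(\left(1136364 - 1159353\right) + 216024\right) + v{\left(\left(94 - 96\right) \left(A{\left(1,s{\left(-1 \right)} \right)} + 1112\right),163 \left(-1\right) \right)} = \left(\left(1136364 - 1159353\right) + 216024\right) + 1688 = \left(-22989 + 216024\right) + 1688 = 193035 + 1688 = 194723$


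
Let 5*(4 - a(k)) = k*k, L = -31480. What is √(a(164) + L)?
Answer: 2*I*√230345/5 ≈ 191.98*I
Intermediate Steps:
a(k) = 4 - k²/5 (a(k) = 4 - k*k/5 = 4 - k²/5)
√(a(164) + L) = √((4 - ⅕*164²) - 31480) = √((4 - ⅕*26896) - 31480) = √((4 - 26896/5) - 31480) = √(-26876/5 - 31480) = √(-184276/5) = 2*I*√230345/5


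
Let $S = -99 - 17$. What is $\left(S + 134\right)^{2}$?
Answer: $324$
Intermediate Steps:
$S = -116$
$\left(S + 134\right)^{2} = \left(-116 + 134\right)^{2} = 18^{2} = 324$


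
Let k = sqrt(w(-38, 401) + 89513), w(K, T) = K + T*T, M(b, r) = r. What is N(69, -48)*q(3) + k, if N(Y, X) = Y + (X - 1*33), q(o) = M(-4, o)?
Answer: -36 + 2*sqrt(62569) ≈ 464.28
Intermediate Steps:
q(o) = o
N(Y, X) = -33 + X + Y (N(Y, X) = Y + (X - 33) = Y + (-33 + X) = -33 + X + Y)
w(K, T) = K + T**2
k = 2*sqrt(62569) (k = sqrt((-38 + 401**2) + 89513) = sqrt((-38 + 160801) + 89513) = sqrt(160763 + 89513) = sqrt(250276) = 2*sqrt(62569) ≈ 500.28)
N(69, -48)*q(3) + k = (-33 - 48 + 69)*3 + 2*sqrt(62569) = -12*3 + 2*sqrt(62569) = -36 + 2*sqrt(62569)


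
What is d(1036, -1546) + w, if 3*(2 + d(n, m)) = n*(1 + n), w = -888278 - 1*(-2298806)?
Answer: 5305910/3 ≈ 1.7686e+6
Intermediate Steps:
w = 1410528 (w = -888278 + 2298806 = 1410528)
d(n, m) = -2 + n*(1 + n)/3 (d(n, m) = -2 + (n*(1 + n))/3 = -2 + n*(1 + n)/3)
d(1036, -1546) + w = (-2 + (⅓)*1036 + (⅓)*1036²) + 1410528 = (-2 + 1036/3 + (⅓)*1073296) + 1410528 = (-2 + 1036/3 + 1073296/3) + 1410528 = 1074326/3 + 1410528 = 5305910/3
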